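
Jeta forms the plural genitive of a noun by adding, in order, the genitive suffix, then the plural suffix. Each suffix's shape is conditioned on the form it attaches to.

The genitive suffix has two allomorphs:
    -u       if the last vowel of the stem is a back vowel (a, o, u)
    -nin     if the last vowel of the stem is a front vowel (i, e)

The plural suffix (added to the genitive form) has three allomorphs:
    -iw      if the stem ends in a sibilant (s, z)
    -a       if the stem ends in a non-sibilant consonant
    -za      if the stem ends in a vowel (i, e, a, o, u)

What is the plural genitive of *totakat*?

totakatuza

Since the last vowel of *totakat* is /a/ (a back vowel), it takes -u, giving *totakatu*.
The genitive form *totakatu* — final sound /u/ (a vowel) → -za → *totakatuza*.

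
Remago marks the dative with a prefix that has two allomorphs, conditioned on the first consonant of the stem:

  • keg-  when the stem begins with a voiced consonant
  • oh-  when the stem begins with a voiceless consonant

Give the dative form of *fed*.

ohfed

*fed*: first consonant = /f/, voiceless → oh- → *ohfed*.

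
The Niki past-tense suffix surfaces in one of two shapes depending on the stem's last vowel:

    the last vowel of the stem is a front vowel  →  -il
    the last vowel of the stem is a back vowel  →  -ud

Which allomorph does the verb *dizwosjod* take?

-ud

Since the last vowel of *dizwosjod* is /o/ (a back vowel), it takes -ud.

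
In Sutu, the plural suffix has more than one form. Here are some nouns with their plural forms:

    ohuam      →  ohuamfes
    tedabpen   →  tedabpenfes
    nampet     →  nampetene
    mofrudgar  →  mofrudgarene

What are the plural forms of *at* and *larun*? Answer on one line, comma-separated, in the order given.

The suffix is conditioned by the final consonant: -fes when the stem ends in a nasal (*ohuam*, *tedabpen*); -ene when the stem ends in a non-nasal consonant (*nampet*, *mofrudgar*).
*at*: final consonant = /t/, non-nasal → -ene → *atene*.
Since the final consonant of *larun* is /n/ (a nasal), it takes -fes, giving *larunfes*.

atene, larunfes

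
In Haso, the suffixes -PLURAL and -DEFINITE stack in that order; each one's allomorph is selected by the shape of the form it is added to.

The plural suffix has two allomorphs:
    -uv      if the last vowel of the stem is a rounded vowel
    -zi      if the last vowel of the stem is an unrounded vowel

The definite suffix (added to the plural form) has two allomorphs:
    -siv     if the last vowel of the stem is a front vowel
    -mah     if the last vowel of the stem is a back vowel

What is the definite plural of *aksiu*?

Since the last vowel of *aksiu* is /u/ (a rounded vowel), it takes -uv, giving *aksiuuv*.
The plural form *aksiuuv* — last vowel /u/ (a back vowel) → -mah → *aksiuuvmah*.

aksiuuvmah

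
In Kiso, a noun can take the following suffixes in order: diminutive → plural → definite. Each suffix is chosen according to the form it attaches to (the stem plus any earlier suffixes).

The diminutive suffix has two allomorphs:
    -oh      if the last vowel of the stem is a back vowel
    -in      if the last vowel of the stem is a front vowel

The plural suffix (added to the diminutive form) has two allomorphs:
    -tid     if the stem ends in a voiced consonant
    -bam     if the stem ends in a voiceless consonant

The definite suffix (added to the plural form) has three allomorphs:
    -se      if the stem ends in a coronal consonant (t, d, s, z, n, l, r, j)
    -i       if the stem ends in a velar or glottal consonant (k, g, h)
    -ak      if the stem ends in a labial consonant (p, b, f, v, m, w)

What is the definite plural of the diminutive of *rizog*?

rizogohbamak

*rizog*: last vowel = /o/, a back vowel → -oh → *rizogoh*.
Since the final consonant of the diminutive form *rizogoh* is /h/ (voiceless), it takes -bam, giving *rizogohbam*.
Since the final consonant of the plural form *rizogohbam* is /m/ (labial), it takes -ak, giving *rizogohbamak*.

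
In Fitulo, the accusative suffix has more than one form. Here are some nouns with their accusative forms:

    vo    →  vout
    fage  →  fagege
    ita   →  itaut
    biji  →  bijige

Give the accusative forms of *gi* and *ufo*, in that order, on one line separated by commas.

The alternation tracks the last vowel of the stem — -ge when the last vowel of the stem is a front vowel (*fage*, *biji*); -ut when the last vowel of the stem is a back vowel (*vo*, *ita*).
Since the last vowel of *gi* is /i/ (a front vowel), it takes -ge, giving *gige*.
The last vowel of *ufo* is /o/, which is a back vowel, so the suffix is -ut, giving *ufout*.

gige, ufout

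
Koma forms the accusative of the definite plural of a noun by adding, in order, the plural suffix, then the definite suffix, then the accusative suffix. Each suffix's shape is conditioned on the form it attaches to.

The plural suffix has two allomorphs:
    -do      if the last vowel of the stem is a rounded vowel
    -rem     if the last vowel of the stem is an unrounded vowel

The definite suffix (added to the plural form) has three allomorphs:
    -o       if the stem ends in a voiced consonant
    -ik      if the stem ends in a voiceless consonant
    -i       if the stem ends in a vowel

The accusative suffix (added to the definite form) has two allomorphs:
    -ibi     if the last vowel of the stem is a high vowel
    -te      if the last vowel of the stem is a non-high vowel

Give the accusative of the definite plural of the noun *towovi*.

towoviremote

*towovi* — last vowel /i/ (an unrounded vowel) → -rem → *towovirem*.
The final sound of the plural form *towovirem* is /m/, which is a voiced consonant, so the definite suffix is -o, giving *towoviremo*.
The definite form *towoviremo* — last vowel /o/ (a non-high vowel) → -te → *towoviremote*.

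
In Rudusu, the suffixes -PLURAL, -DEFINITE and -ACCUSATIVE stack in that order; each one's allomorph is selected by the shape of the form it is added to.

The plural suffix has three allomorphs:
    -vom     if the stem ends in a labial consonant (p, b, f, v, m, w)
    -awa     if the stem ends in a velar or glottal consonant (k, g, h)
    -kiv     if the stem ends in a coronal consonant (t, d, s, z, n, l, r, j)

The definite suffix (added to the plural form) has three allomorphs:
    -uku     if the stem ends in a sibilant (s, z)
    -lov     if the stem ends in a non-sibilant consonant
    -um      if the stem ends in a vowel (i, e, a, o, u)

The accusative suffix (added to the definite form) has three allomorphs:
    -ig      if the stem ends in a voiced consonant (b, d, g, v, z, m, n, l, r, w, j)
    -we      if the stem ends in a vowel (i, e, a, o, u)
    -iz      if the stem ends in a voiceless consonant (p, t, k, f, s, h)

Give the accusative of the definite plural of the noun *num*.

numvomlovig

The final consonant of *num* is /m/, which is labial, so the plural suffix is -vom, giving *numvom*.
The plural form *numvom* — final sound /m/ (a non-sibilant consonant) → -lov → *numvomlov*.
Since the final sound of the definite form *numvomlov* is /v/ (a voiced consonant), it takes -ig, giving *numvomlovig*.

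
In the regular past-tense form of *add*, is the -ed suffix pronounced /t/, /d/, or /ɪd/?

The stem *add* ends in /t/ or /d/.
The -ed suffix is realized as /ɪd/ after /t, d/; as /t/ after other voiceless consonants; and as /d/ after other voiced sounds.
So -ed on *add* is pronounced /ɪd/.

/ɪd/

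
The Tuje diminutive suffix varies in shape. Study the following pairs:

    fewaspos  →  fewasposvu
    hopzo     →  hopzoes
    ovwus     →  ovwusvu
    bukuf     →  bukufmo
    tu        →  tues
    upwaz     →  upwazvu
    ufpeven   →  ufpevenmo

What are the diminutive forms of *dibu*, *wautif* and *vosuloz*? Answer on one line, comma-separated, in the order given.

Looking at the final sound of each stem: -vu when the stem ends in a sibilant (*fewaspos*, *ovwus*, *upwaz*); -mo when the stem ends in a non-sibilant consonant (*bukuf*, *ufpeven*); -es when the stem ends in a vowel (*hopzo*, *tu*).
Since the final sound of *dibu* is /u/ (a vowel), it takes -es, giving *dibues*.
Since the final sound of *wautif* is /f/ (a non-sibilant consonant), it takes -mo, giving *wautifmo*.
Since the final sound of *vosuloz* is /z/ (a sibilant), it takes -vu, giving *vosulozvu*.

dibues, wautifmo, vosulozvu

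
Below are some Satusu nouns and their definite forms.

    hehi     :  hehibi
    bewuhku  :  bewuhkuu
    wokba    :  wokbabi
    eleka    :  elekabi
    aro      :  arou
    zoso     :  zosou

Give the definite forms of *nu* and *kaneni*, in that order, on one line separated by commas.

The alternation tracks the last vowel of the stem — -u when the last vowel of the stem is a rounded vowel (*bewuhku*, *aro*, *zoso*); -bi when the last vowel of the stem is an unrounded vowel (*hehi*, *wokba*, *eleka*).
*nu* — last vowel /u/ (a rounded vowel) → -u → *nuu*.
*kaneni* — last vowel /i/ (an unrounded vowel) → -bi → *kanenibi*.

nuu, kanenibi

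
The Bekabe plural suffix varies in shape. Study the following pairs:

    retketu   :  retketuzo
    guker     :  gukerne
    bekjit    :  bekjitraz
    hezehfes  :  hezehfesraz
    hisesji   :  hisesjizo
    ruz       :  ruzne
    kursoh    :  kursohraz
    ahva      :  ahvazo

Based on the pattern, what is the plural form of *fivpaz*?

The alternation tracks the final sound of the stem — -raz when the stem ends in a voiceless consonant (*bekjit*, *hezehfes*, *kursoh*); -ne when the stem ends in a voiced consonant (*guker*, *ruz*); -zo when the stem ends in a vowel (*retketu*, *hisesji*, *ahva*).
The final sound of *fivpaz* is /z/, which is a voiced consonant, so the suffix is -ne, giving *fivpazne*.

fivpazne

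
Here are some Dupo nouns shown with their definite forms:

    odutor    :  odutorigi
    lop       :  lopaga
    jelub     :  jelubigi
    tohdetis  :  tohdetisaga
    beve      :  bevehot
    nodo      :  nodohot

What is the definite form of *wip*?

wipaga

The alternation tracks the final sound of the stem — -aga when the stem ends in a voiceless consonant (*lop*, *tohdetis*); -igi when the stem ends in a voiced consonant (*odutor*, *jelub*); -hot when the stem ends in a vowel (*beve*, *nodo*).
Since the final sound of *wip* is /p/ (a voiceless consonant), it takes -aga, giving *wipaga*.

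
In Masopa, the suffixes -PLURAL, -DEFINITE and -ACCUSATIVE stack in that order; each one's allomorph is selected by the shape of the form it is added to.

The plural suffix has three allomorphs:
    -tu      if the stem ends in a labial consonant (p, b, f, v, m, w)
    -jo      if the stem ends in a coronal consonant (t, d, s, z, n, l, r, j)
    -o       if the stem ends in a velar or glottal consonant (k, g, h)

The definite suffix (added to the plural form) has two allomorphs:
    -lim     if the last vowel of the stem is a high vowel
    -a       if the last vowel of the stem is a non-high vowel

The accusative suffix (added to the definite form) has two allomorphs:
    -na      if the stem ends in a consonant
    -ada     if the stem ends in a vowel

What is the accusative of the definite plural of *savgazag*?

savgazagoaada

*savgazag* — final consonant /g/ (velar/glottal) → -o → *savgazago*.
Since the last vowel of the plural form *savgazago* is /o/ (a non-high vowel), it takes -a, giving *savgazagoa*.
The definite form *savgazagoa* — final sound /a/ (a vowel) → -ada → *savgazagoaada*.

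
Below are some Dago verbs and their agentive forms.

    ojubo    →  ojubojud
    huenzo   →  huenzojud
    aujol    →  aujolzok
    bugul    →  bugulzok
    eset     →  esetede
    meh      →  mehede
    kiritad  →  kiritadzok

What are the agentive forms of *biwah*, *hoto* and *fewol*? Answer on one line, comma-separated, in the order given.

biwahede, hotojud, fewolzok

Looking at the final sound of each stem: -ede when the stem ends in a voiceless consonant (*eset*, *meh*); -zok when the stem ends in a voiced consonant (*aujol*, *bugul*, *kiritad*); -jud when the stem ends in a vowel (*ojubo*, *huenzo*).
*biwah*: final sound = /h/, a voiceless consonant → -ede → *biwahede*.
*hoto*: final sound = /o/, a vowel → -jud → *hotojud*.
*fewol* — final sound /l/ (a voiced consonant) → -zok → *fewolzok*.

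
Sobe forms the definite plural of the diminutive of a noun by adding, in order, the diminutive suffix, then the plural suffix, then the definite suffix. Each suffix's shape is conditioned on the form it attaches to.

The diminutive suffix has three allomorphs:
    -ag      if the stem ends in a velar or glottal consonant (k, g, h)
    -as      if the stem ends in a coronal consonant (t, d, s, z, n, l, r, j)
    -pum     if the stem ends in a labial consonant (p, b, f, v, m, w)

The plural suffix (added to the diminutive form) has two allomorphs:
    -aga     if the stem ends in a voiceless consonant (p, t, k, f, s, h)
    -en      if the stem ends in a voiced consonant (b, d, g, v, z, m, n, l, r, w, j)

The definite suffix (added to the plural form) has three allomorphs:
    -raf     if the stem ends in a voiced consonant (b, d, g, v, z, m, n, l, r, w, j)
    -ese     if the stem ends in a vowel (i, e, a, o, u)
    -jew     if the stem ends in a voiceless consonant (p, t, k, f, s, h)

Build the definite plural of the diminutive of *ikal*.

*ikal* — final consonant /l/ (coronal) → -as → *ikalas*.
Since the final consonant of the diminutive form *ikalas* is /s/ (voiceless), it takes -aga, giving *ikalasaga*.
The final sound of the plural form *ikalasaga* is /a/, which is a vowel, so the definite suffix is -ese, giving *ikalasagaese*.

ikalasagaese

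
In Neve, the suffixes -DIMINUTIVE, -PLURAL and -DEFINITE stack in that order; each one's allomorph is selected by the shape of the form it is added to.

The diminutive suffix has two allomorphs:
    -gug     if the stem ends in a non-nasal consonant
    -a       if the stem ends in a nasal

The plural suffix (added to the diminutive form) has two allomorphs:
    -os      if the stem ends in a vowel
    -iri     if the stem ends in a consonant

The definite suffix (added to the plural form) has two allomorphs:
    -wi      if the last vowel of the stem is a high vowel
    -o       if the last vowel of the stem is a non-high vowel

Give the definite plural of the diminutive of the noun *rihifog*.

rihifoggugiriwi

Since the final consonant of *rihifog* is /g/ (non-nasal), it takes -gug, giving *rihifoggug*.
The diminutive form *rihifoggug* — final sound /g/ (a consonant) → -iri → *rihifoggugiri*.
The plural form *rihifoggugiri*: last vowel = /i/, a high vowel → -wi → *rihifoggugiriwi*.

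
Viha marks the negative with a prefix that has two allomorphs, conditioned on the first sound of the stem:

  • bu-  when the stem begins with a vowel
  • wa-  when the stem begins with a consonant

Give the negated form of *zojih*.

The first sound of *zojih* is /z/, which is a consonant, so the prefix is wa-, giving *wazojih*.

wazojih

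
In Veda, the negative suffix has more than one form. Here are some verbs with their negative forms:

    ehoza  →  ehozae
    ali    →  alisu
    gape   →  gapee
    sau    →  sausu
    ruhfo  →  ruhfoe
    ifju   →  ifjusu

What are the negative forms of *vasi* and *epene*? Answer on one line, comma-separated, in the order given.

vasisu, epenee

The alternation tracks the last vowel of the stem — -su when the last vowel of the stem is a high vowel (*ali*, *sau*, *ifju*); -e when the last vowel of the stem is a non-high vowel (*ehoza*, *gape*, *ruhfo*).
Since the last vowel of *vasi* is /i/ (a high vowel), it takes -su, giving *vasisu*.
*epene*: last vowel = /e/, a non-high vowel → -e → *epenee*.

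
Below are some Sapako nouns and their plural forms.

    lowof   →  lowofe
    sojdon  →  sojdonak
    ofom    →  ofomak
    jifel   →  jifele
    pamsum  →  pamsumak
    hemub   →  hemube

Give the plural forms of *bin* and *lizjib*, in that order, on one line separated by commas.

binak, lizjibe

The pattern is nasality of the final consonant: -ak when the stem ends in a nasal (*sojdon*, *ofom*, *pamsum*); -e when the stem ends in a non-nasal consonant (*lowof*, *jifel*, *hemub*).
The final consonant of *bin* is /n/, which is a nasal, so the suffix is -ak, giving *binak*.
Since the final consonant of *lizjib* is /b/ (non-nasal), it takes -e, giving *lizjibe*.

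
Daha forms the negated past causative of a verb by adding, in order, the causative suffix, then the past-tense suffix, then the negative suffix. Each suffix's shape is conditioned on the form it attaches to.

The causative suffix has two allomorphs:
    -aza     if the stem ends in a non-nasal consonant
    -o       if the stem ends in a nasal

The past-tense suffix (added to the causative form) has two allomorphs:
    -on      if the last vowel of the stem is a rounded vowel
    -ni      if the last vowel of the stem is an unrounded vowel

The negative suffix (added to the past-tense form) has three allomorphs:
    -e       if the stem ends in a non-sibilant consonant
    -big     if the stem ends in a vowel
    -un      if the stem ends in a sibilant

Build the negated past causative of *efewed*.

The final consonant of *efewed* is /d/, which is non-nasal, so the causative suffix is -aza, giving *efewedaza*.
The causative form *efewedaza*: last vowel = /a/, an unrounded vowel → -ni → *efewedazani*.
The past-tense form *efewedazani* — final sound /i/ (a vowel) → -big → *efewedazanibig*.

efewedazanibig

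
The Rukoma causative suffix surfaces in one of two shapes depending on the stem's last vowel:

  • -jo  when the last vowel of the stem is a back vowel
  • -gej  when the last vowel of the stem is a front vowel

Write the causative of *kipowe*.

The last vowel of *kipowe* is /e/, which is a front vowel, so the suffix is -gej, giving *kipowegej*.

kipowegej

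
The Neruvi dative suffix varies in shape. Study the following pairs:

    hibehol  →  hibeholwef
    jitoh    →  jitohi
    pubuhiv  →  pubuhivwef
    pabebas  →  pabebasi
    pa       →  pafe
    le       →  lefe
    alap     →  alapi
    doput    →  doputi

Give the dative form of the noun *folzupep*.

folzupepi

Looking at the final sound of each stem: -i when the stem ends in a voiceless consonant (*jitoh*, *pabebas*, *alap*, *doput*); -wef when the stem ends in a voiced consonant (*hibehol*, *pubuhiv*); -fe when the stem ends in a vowel (*pa*, *le*).
The final sound of *folzupep* is /p/, which is a voiceless consonant, so the suffix is -i, giving *folzupepi*.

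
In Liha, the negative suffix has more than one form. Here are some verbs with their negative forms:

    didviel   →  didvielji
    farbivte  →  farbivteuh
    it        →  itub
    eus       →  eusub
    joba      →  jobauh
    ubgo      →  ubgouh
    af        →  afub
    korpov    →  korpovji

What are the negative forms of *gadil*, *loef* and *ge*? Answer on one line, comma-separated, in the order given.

gadilji, loefub, geuh

The pattern is voicing of the final sound: -ub when the stem ends in a voiceless consonant (*it*, *eus*, *af*); -ji when the stem ends in a voiced consonant (*didviel*, *korpov*); -uh when the stem ends in a vowel (*farbivte*, *joba*, *ubgo*).
The final sound of *gadil* is /l/, which is a voiced consonant, so the suffix is -ji, giving *gadilji*.
*loef*: final sound = /f/, a voiceless consonant → -ub → *loefub*.
*ge* — final sound /e/ (a vowel) → -uh → *geuh*.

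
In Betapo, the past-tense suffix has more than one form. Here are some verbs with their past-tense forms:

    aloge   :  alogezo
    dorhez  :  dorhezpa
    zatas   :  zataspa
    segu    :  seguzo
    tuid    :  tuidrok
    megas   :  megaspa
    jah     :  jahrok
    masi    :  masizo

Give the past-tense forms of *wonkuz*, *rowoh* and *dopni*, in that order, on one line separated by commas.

Looking at the final sound of each stem: -pa when the stem ends in a sibilant (*dorhez*, *zatas*, *megas*); -rok when the stem ends in a non-sibilant consonant (*tuid*, *jah*); -zo when the stem ends in a vowel (*aloge*, *segu*, *masi*).
Since the final sound of *wonkuz* is /z/ (a sibilant), it takes -pa, giving *wonkuzpa*.
*rowoh* — final sound /h/ (a non-sibilant consonant) → -rok → *rowohrok*.
*dopni*: final sound = /i/, a vowel → -zo → *dopnizo*.

wonkuzpa, rowohrok, dopnizo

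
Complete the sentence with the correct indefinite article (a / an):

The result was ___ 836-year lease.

The indefinite article is chosen by the initial *sound* of the following word, not its spelling.
The number *836* is spoken "eight hundred …", beginning with /eɪt/ — a vowel sound.
So the article is *an*: The result was an 836-year lease.

an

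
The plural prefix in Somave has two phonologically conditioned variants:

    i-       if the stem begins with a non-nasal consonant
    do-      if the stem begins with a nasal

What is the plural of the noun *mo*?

The first consonant of *mo* is /m/, which is a nasal, so the prefix is do-, giving *domo*.

domo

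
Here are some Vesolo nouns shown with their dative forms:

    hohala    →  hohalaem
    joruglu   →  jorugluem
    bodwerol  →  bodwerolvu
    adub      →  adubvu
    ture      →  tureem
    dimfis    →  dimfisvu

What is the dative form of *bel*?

The alternation tracks the final sound of the stem — -vu when the stem ends in a consonant (*bodwerol*, *adub*, *dimfis*); -em when the stem ends in a vowel (*hohala*, *joruglu*, *ture*).
*bel*: final sound = /l/, a consonant → -vu → *belvu*.

belvu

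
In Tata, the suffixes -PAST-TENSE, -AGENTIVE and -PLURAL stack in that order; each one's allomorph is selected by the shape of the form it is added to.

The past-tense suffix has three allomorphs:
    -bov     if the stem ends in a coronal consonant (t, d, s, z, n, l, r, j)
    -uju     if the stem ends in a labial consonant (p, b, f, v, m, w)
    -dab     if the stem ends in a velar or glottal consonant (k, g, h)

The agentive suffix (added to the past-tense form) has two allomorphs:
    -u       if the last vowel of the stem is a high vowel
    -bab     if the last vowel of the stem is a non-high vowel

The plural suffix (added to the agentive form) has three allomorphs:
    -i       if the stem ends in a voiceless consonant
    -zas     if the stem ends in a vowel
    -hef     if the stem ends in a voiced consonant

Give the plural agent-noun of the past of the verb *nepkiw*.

The final consonant of *nepkiw* is /w/, which is labial, so the past-tense suffix is -uju, giving *nepkiwuju*.
The last vowel of the past-tense form *nepkiwuju* is /u/, which is a high vowel, so the agentive suffix is -u, giving *nepkiwujuu*.
Since the final sound of the agentive form *nepkiwujuu* is /u/ (a vowel), it takes -zas, giving *nepkiwujuuzas*.

nepkiwujuuzas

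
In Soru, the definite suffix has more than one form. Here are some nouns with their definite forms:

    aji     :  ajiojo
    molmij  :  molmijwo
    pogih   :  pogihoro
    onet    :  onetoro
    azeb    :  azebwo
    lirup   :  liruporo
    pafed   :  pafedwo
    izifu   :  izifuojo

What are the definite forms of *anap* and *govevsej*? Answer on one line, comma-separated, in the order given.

The suffix is conditioned by the final sound: -oro when the stem ends in a voiceless consonant (*pogih*, *onet*, *lirup*); -wo when the stem ends in a voiced consonant (*molmij*, *azeb*, *pafed*); -ojo when the stem ends in a vowel (*aji*, *izifu*).
*anap*: final sound = /p/, a voiceless consonant → -oro → *anaporo*.
*govevsej*: final sound = /j/, a voiced consonant → -wo → *govevsejwo*.

anaporo, govevsejwo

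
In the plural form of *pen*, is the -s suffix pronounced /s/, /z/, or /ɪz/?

The stem *pen* ends in a voiced non-sibilant sound.
The plural suffix surfaces as /ɪz/ after sibilants, /s/ after other voiceless consonants, and /z/ after other voiced sounds.
So the plural -s on *pen* is pronounced /z/.

/z/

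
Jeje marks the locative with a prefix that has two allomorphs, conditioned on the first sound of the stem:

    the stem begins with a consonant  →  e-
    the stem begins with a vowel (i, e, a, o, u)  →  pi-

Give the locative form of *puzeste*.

*puzeste*: first sound = /p/, a consonant → e- → *epuzeste*.

epuzeste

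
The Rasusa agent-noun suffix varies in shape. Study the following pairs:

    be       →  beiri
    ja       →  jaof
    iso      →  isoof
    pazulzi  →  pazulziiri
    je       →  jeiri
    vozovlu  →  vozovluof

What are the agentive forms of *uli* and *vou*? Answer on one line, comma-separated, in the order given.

The suffix is conditioned by the last vowel: -iri when the last vowel of the stem is a front vowel (*be*, *pazulzi*, *je*); -of when the last vowel of the stem is a back vowel (*ja*, *iso*, *vozovlu*).
The last vowel of *uli* is /i/, which is a front vowel, so the suffix is -iri, giving *uliiri*.
*vou* — last vowel /u/ (a back vowel) → -of → *vouof*.

uliiri, vouof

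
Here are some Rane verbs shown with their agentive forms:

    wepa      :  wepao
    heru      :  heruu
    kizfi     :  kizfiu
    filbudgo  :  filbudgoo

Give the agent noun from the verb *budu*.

The suffix is conditioned by the last vowel: -u when the last vowel of the stem is a high vowel (*heru*, *kizfi*); -o when the last vowel of the stem is a non-high vowel (*wepa*, *filbudgo*).
*budu* — last vowel /u/ (a high vowel) → -u → *buduu*.

buduu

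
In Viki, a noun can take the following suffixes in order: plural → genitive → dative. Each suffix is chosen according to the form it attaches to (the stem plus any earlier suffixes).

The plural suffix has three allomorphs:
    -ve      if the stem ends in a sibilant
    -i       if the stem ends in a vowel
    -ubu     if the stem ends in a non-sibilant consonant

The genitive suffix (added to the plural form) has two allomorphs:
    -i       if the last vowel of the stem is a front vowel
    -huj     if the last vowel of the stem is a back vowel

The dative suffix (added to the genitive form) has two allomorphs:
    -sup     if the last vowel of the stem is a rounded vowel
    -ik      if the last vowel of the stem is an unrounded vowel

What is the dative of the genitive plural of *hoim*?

hoimubuhujsup

The final sound of *hoim* is /m/, which is a non-sibilant consonant, so the plural suffix is -ubu, giving *hoimubu*.
The plural form *hoimubu* — last vowel /u/ (a back vowel) → -huj → *hoimubuhuj*.
The genitive form *hoimubuhuj* — last vowel /u/ (a rounded vowel) → -sup → *hoimubuhujsup*.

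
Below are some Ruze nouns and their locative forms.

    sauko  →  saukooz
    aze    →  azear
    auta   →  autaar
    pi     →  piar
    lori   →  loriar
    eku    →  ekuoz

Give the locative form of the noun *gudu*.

The pattern is rounding harmony: -oz when the last vowel of the stem is a rounded vowel (*sauko*, *eku*); -ar when the last vowel of the stem is an unrounded vowel (*aze*, *auta*, *pi*, *lori*).
*gudu*: last vowel = /u/, a rounded vowel → -oz → *guduoz*.

guduoz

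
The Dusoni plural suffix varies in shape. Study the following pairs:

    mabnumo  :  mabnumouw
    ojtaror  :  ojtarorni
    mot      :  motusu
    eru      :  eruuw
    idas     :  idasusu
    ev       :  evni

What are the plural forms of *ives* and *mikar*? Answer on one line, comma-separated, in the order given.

ivesusu, mikarni

Looking at the final sound of each stem: -usu when the stem ends in a voiceless consonant (*mot*, *idas*); -ni when the stem ends in a voiced consonant (*ojtaror*, *ev*); -uw when the stem ends in a vowel (*mabnumo*, *eru*).
*ives*: final sound = /s/, a voiceless consonant → -usu → *ivesusu*.
Since the final sound of *mikar* is /r/ (a voiced consonant), it takes -ni, giving *mikarni*.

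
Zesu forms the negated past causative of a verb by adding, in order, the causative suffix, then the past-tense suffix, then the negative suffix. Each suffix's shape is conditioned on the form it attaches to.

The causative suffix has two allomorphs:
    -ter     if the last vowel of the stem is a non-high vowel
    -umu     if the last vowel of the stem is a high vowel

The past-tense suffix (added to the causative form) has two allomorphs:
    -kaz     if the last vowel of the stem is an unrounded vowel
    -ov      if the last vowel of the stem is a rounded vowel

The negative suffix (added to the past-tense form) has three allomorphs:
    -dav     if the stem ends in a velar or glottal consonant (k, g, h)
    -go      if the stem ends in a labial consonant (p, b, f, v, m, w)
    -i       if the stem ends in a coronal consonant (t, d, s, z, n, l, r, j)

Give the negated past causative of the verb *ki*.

kiumuovgo

*ki*: last vowel = /i/, a high vowel → -umu → *kiumu*.
The last vowel of the causative form *kiumu* is /u/, which is a rounded vowel, so the past-tense suffix is -ov, giving *kiumuov*.
The past-tense form *kiumuov* — final consonant /v/ (labial) → -go → *kiumuovgo*.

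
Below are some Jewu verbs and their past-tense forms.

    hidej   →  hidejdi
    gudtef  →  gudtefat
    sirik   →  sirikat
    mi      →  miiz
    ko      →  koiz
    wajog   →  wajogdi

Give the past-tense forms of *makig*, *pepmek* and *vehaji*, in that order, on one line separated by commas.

makigdi, pepmekat, vehajiiz

The suffix is conditioned by the final sound: -at when the stem ends in a voiceless consonant (*gudtef*, *sirik*); -di when the stem ends in a voiced consonant (*hidej*, *wajog*); -iz when the stem ends in a vowel (*mi*, *ko*).
Since the final sound of *makig* is /g/ (a voiced consonant), it takes -di, giving *makigdi*.
*pepmek* — final sound /k/ (a voiceless consonant) → -at → *pepmekat*.
The final sound of *vehaji* is /i/, which is a vowel, so the suffix is -iz, giving *vehajiiz*.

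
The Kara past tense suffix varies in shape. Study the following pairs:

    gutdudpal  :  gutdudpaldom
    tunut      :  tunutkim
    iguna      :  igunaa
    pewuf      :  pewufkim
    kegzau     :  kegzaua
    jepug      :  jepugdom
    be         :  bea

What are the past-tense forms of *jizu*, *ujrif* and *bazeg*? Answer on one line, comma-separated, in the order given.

The pattern is voicing of the final sound: -kim when the stem ends in a voiceless consonant (*tunut*, *pewuf*); -dom when the stem ends in a voiced consonant (*gutdudpal*, *jepug*); -a when the stem ends in a vowel (*iguna*, *kegzau*, *be*).
*jizu*: final sound = /u/, a vowel → -a → *jizua*.
The final sound of *ujrif* is /f/, which is a voiceless consonant, so the suffix is -kim, giving *ujrifkim*.
*bazeg* — final sound /g/ (a voiced consonant) → -dom → *bazegdom*.

jizua, ujrifkim, bazegdom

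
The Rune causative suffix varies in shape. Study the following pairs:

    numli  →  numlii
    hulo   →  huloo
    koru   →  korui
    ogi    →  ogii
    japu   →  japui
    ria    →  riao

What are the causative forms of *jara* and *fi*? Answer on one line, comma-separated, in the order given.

The pattern is height harmony: -i when the last vowel of the stem is a high vowel (*numli*, *koru*, *ogi*, *japu*); -o when the last vowel of the stem is a non-high vowel (*hulo*, *ria*).
Since the last vowel of *jara* is /a/ (a non-high vowel), it takes -o, giving *jarao*.
The last vowel of *fi* is /i/, which is a high vowel, so the suffix is -i, giving *fii*.

jarao, fii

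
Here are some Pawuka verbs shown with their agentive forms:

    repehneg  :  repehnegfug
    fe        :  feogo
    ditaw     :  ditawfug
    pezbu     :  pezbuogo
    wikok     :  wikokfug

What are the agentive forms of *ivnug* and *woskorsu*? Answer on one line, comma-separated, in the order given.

The suffix is conditioned by the final sound: -fug when the stem ends in a consonant (*repehneg*, *ditaw*, *wikok*); -ogo when the stem ends in a vowel (*fe*, *pezbu*).
*ivnug*: final sound = /g/, a consonant → -fug → *ivnugfug*.
Since the final sound of *woskorsu* is /u/ (a vowel), it takes -ogo, giving *woskorsuogo*.

ivnugfug, woskorsuogo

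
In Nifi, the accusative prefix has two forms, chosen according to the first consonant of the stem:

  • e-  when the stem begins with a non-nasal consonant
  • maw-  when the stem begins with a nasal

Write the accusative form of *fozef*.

*fozef*: first consonant = /f/, non-nasal → e- → *efozef*.

efozef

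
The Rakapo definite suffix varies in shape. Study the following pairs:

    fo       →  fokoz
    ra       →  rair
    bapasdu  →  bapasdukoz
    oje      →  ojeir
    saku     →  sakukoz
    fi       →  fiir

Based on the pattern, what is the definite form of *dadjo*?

The alternation tracks the last vowel of the stem — -koz when the last vowel of the stem is a rounded vowel (*fo*, *bapasdu*, *saku*); -ir when the last vowel of the stem is an unrounded vowel (*ra*, *oje*, *fi*).
Since the last vowel of *dadjo* is /o/ (a rounded vowel), it takes -koz, giving *dadjokoz*.

dadjokoz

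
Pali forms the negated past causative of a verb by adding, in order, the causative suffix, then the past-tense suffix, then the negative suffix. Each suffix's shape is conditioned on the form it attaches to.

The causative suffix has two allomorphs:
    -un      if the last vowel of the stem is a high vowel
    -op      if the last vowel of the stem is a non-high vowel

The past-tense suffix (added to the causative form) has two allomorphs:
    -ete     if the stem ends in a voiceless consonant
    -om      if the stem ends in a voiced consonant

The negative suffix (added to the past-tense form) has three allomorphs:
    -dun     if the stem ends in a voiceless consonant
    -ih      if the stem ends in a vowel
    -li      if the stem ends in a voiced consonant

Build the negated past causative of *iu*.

iuunomli

The last vowel of *iu* is /u/, which is a high vowel, so the causative suffix is -un, giving *iuun*.
The final consonant of the causative form *iuun* is /n/, which is voiced, so the past-tense suffix is -om, giving *iuunom*.
The past-tense form *iuunom*: final sound = /m/, a voiced consonant → -li → *iuunomli*.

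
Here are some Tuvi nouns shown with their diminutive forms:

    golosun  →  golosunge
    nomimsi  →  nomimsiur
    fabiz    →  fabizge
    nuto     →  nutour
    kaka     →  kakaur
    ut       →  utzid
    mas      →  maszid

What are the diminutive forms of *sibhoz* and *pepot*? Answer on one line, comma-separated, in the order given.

The pattern is voicing of the final sound: -zid when the stem ends in a voiceless consonant (*ut*, *mas*); -ge when the stem ends in a voiced consonant (*golosun*, *fabiz*); -ur when the stem ends in a vowel (*nomimsi*, *nuto*, *kaka*).
The final sound of *sibhoz* is /z/, which is a voiced consonant, so the suffix is -ge, giving *sibhozge*.
The final sound of *pepot* is /t/, which is a voiceless consonant, so the suffix is -zid, giving *pepotzid*.

sibhozge, pepotzid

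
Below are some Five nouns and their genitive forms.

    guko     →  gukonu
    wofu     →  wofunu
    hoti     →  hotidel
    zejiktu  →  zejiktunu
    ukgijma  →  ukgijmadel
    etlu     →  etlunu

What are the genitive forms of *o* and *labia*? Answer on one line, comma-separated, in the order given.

onu, labiadel

The pattern is rounding harmony: -nu when the last vowel of the stem is a rounded vowel (*guko*, *wofu*, *zejiktu*, *etlu*); -del when the last vowel of the stem is an unrounded vowel (*hoti*, *ukgijma*).
Since the last vowel of *o* is /o/ (a rounded vowel), it takes -nu, giving *onu*.
The last vowel of *labia* is /a/, which is an unrounded vowel, so the suffix is -del, giving *labiadel*.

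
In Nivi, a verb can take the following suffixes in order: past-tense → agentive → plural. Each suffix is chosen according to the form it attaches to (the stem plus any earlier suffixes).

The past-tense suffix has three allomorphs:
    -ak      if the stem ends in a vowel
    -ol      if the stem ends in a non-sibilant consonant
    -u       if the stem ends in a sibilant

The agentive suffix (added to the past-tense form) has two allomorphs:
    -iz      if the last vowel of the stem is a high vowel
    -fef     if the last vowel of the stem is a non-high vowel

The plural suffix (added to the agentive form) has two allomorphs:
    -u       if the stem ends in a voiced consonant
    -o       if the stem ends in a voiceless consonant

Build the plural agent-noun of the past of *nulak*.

Since the final sound of *nulak* is /k/ (a non-sibilant consonant), it takes -ol, giving *nulakol*.
Since the last vowel of the past-tense form *nulakol* is /o/ (a non-high vowel), it takes -fef, giving *nulakolfef*.
Since the final consonant of the agentive form *nulakolfef* is /f/ (voiceless), it takes -o, giving *nulakolfefo*.

nulakolfefo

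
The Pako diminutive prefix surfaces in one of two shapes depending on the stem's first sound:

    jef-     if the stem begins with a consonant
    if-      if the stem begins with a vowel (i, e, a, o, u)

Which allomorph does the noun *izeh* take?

*izeh*: first sound = /i/, a vowel → if-.

if-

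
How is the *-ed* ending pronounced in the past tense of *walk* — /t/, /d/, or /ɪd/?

The stem *walk* ends in a voiceless consonant other than /t/.
The -ed suffix is realized as /ɪd/ after /t, d/; as /t/ after other voiceless consonants; and as /d/ after other voiced sounds.
So -ed on *walk* is pronounced /t/.

/t/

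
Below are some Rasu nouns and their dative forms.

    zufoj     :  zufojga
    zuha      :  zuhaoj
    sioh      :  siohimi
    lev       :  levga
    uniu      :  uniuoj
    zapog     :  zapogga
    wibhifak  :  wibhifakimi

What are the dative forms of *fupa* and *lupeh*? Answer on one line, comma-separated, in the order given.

fupaoj, lupehimi

The alternation tracks the final sound of the stem — -imi when the stem ends in a voiceless consonant (*sioh*, *wibhifak*); -ga when the stem ends in a voiced consonant (*zufoj*, *lev*, *zapog*); -oj when the stem ends in a vowel (*zuha*, *uniu*).
*fupa* — final sound /a/ (a vowel) → -oj → *fupaoj*.
*lupeh*: final sound = /h/, a voiceless consonant → -imi → *lupehimi*.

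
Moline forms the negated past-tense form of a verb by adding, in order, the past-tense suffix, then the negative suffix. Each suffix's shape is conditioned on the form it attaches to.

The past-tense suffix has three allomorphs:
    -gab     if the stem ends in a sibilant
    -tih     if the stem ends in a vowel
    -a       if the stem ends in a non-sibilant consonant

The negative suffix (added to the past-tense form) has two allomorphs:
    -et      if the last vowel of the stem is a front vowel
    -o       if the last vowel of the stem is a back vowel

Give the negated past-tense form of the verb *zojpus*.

zojpusgabo

The final sound of *zojpus* is /s/, which is a sibilant, so the past-tense suffix is -gab, giving *zojpusgab*.
The past-tense form *zojpusgab*: last vowel = /a/, a back vowel → -o → *zojpusgabo*.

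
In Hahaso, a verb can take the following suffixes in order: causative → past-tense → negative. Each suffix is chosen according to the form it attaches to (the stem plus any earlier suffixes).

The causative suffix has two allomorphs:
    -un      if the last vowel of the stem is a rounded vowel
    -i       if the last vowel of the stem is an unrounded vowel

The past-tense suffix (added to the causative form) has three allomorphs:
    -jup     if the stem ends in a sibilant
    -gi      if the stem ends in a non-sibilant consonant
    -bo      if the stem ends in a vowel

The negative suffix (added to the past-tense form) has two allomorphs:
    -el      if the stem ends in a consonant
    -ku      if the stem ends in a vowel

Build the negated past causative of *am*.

*am* — last vowel /a/ (an unrounded vowel) → -i → *ami*.
The final sound of the causative form *ami* is /i/, which is a vowel, so the past-tense suffix is -bo, giving *amibo*.
The final sound of the past-tense form *amibo* is /o/, which is a vowel, so the negative suffix is -ku, giving *amiboku*.

amiboku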